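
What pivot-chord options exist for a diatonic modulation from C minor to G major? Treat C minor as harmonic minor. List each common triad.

Triads in C minor (harmonic minor): Cm (i), Ddim (ii°), Ebaug (III+), Fm (iv), G (V), Ab (VI), Bdim (vii°).
Triads in G major: G (I), Am (ii), Bm (iii), C (IV), D (V), Em (vi), F#dim (vii°).
Shared triads with their functions: G (V in C minor, I in G major).

G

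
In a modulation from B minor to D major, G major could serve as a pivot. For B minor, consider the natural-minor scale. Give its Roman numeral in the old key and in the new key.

The scale of B minor (natural minor) is B C♯ D E F♯ G A; G is degree 6, and the triad built there (G-B-D) is major, so it is VI.
The scale of D major is D E F♯ G A B C♯; G is degree 4, and the triad built there (G-B-D) is major, so it is IV.

VI in B minor; IV in D major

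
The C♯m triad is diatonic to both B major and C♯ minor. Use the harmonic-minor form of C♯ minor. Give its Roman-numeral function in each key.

ii in B major; i in C♯ minor

The scale of B major is B C♯ D♯ E F♯ G♯ A♯; C♯ is degree 2, and the triad built there (C♯-E-G♯) is minor, so it is ii.
The scale of C♯ minor (harmonic minor) is C♯ D♯ E F♯ G♯ A B♯; C♯ is degree 1, and the triad built there (C♯-E-G♯) is minor, so it is i.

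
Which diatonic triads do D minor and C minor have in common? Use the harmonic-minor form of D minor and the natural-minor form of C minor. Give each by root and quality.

Triads in D minor (harmonic minor): D minor (i), E diminished (ii°), F augmented (III+), G minor (iv), A major (V), Bb major (VI), C# diminished (vii°).
Triads in C minor (natural minor): C minor (i), D diminished (ii°), Eb major (III), F minor (iv), G minor (v), Ab major (VI), Bb major (VII).
Shared triads with their functions: G minor (iv in D minor, v in C minor); Bb major (VI in D minor, VII in C minor).

Gm, Bb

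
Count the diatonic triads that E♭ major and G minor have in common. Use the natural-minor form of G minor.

4

Diatonic triads of E♭ major: E♭ (I), Fm (ii), Gm (iii), A♭ (IV), B♭ (V), Cm (vi), Ddim (vii°).
Diatonic triads of G minor (natural minor): Gm (i), Adim (ii°), B♭ (III), Cm (iv), Dm (v), E♭ (VI), F (VII).
Matching root and quality in both lists: E♭, Gm, B♭, Cm.
That gives 4 common triads.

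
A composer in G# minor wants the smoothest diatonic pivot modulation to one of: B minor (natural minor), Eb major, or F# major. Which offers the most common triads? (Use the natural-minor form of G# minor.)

F# major

Triads of G# minor (natural minor): G#m (i), A#dim (ii°), B (III), C#m (iv), D#m (v), E (VI), F# (VII).
B minor (natural minor) shares 0: none.
Eb major shares 0: none.
F# major shares 4: G#m, B, D#m, F#.
The most common triads (4) are shared with F# major.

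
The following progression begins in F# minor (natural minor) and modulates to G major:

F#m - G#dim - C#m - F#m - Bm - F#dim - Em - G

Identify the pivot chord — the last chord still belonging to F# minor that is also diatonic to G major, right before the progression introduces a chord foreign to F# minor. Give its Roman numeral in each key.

Bm — iv in F# minor, iii in G major

Chords diatonic to F# minor: F#m, G#dim, A, Bm, C#m, D, E.
Reading the progression, the first chord not in that set is F#dim, so the modulation leaves F# minor there.
The chord immediately before F#dim is Bm, which is diatonic to both keys: iv in F# minor and iii in G major.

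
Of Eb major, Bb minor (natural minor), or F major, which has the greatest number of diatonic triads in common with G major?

Triads of G major: G major (I), A minor (ii), B minor (iii), C major (IV), D major (V), E minor (vi), F# diminished (vii°).
Eb major shares 0: none.
Bb minor (natural minor) shares 0: none.
F major shares 2: Am, C.
The most common triads (2) are shared with F major.

F major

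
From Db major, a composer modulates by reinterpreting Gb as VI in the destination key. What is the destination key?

Bb minor

The numeral VI denotes a major triad on scale degree 6. With Gb on degree 6, the tonic of the new key is Bb.
Degree 6 carries a major triad in minor keys, so the destination is Bb minor.
Check: the diatonic triads of Bb minor (natural minor) are Bbm (i), Cdim (ii°), Db (III), Ebm (iv), Fm (v), Gb (VI), Ab (VII) — Gb is indeed VI.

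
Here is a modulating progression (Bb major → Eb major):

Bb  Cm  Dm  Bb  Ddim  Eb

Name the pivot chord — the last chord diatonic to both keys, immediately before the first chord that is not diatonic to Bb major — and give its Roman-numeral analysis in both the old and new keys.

Chords diatonic to Bb major: Bb, Cm, Dm, Eb, F, Gm, Adim.
Reading the progression, the first chord not in that set is Ddim, so the modulation leaves Bb major there.
The chord immediately before Ddim is Bb, which is diatonic to both keys: I in Bb major and V in Eb major.

Bb — I in Bb major, V in Eb major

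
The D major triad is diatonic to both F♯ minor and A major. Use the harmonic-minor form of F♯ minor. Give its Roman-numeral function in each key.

The scale of F♯ minor (harmonic minor) is F♯ G♯ A B C♯ D E♯; D is degree 6, and the triad built there (D-F♯-A) is major, so it is VI.
The scale of A major is A B C♯ D E F♯ G♯; D is degree 4, and the triad built there (D-F♯-A) is major, so it is IV.

VI in F♯ minor; IV in A major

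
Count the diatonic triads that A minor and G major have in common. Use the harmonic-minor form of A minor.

1

Diatonic triads of A minor (harmonic minor): Am (i), Bdim (ii°), Caug (III+), Dm (iv), E (V), F (VI), G#dim (vii°).
Diatonic triads of G major: G (I), Am (ii), Bm (iii), C (IV), D (V), Em (vi), F#dim (vii°).
Matching root and quality in both lists: Am.
That gives 1 common triad.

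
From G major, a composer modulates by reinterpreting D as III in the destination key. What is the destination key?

The numeral III denotes a major triad on scale degree 3. With D on degree 3, the tonic of the new key is B.
Degree 3 carries a major triad in natural-minor keys, so the destination is B minor.
Check: the diatonic triads of B minor (natural minor) are Bm (i), C#dim (ii°), D (III), Em (iv), F#m (v), G (VI), A (VII) — D is indeed III.

B minor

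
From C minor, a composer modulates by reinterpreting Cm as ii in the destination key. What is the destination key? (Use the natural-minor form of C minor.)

Bb major

The numeral ii denotes a minor triad on scale degree 2. With C on degree 2, the tonic of the new key is Bb.
Degree 2 carries a minor triad in major keys, so the destination is Bb major.
Check: the diatonic triads of Bb major are Bb (I), Cm (ii), Dm (iii), Eb (IV), F (V), Gm (vi), Adim (vii°) — Cm is indeed ii.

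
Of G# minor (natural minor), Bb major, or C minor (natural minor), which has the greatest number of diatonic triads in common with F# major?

G# minor

Triads of F# major: F# (I), G#m (ii), A#m (iii), B (IV), C# (V), D#m (vi), E#dim (vii°).
G# minor (natural minor) shares 4: F#, G#m, B, D#m.
Bb major shares 0: none.
C minor (natural minor) shares 0: none.
The most common triads (4) are shared with G# minor.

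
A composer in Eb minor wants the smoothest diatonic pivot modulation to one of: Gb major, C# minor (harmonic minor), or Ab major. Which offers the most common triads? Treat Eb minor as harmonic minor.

Triads of Eb minor (harmonic minor): Ebm (i), Fdim (ii°), Gbaug (III+), Abm (iv), Bb (V), Cb (VI), Ddim (vii°).
Gb major shares 4: Ebm, Fdim, Abm, Cb.
C# minor (harmonic minor) shares 0: none.
Ab major shares 0: none.
The most common triads (4) are shared with Gb major.

Gb major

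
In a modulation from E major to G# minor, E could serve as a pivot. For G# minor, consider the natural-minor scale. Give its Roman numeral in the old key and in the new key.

The scale of E major is E F# G# A B C# D#; E is degree 1, and the triad built there (E-G#-B) is major, so it is I.
The scale of G# minor (natural minor) is G# A# B C# D# E F#; E is degree 6, and the triad built there (E-G#-B) is major, so it is VI.

I in E major; VI in G# minor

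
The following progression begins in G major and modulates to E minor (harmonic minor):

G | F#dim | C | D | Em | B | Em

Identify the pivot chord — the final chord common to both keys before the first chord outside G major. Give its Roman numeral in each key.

Chords diatonic to G major: G, Am, Bm, C, D, Em, F#dim.
Reading the progression, the first chord not in that set is B, so the modulation leaves G major there.
The chord immediately before B is Em, which is diatonic to both keys: vi in G major and i in E minor.

Em — vi in G major, i in E minor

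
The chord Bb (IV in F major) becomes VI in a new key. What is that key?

D minor

The numeral VI denotes a major triad on scale degree 6. With Bb on degree 6, the tonic of the new key is D.
Degree 6 carries a major triad in minor keys, so the destination is D minor.
Check: the diatonic triads of D minor (natural minor) are Dm (i), Edim (ii°), F (III), Gm (iv), Am (v), Bb (VI), C (VII) — Bb is indeed VI.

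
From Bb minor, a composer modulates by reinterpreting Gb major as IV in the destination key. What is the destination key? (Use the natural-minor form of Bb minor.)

The numeral IV denotes a major triad on scale degree 4. With Gb on degree 4, the tonic of the new key is Db.
Degree 4 carries a major triad in major keys, so the destination is Db major.
Check: the diatonic triads of Db major are Db (I), Ebm (ii), Fm (iii), Gb (IV), Ab (V), Bbm (vi), Cdim (vii°) — Gb major is indeed IV.

Db major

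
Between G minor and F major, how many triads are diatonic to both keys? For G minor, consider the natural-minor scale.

4

Diatonic triads of G minor (natural minor): Gm (i), Adim (ii°), Bb (III), Cm (iv), Dm (v), Eb (VI), F (VII).
Diatonic triads of F major: F (I), Gm (ii), Am (iii), Bb (IV), C (V), Dm (vi), Edim (vii°).
Matching root and quality in both lists: Gm, Bb, Dm, F.
That gives 4 common triads.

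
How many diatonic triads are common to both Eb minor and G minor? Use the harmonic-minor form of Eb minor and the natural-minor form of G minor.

Diatonic triads of Eb minor (harmonic minor): Eb minor (i), F diminished (ii°), Gb augmented (III+), Ab minor (iv), Bb major (V), Cb major (VI), D diminished (vii°).
Diatonic triads of G minor (natural minor): G minor (i), A diminished (ii°), Bb major (III), C minor (iv), D minor (v), Eb major (VI), F major (VII).
Matching root and quality in both lists: Bb major.
That gives 1 common triad.

1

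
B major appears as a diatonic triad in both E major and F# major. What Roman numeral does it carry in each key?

V in E major; IV in F# major

The scale of E major is E F# G# A B C# D#; B is degree 5, and the triad built there (B-D#-F#) is major, so it is V.
The scale of F# major is F# G# A# B C# D# E#; B is degree 4, and the triad built there (B-D#-F#) is major, so it is IV.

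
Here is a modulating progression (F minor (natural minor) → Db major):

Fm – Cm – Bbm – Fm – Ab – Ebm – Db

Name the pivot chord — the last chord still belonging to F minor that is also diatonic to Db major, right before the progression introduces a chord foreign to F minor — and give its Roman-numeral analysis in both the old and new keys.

Ab — III in F minor, V in Db major

Chords diatonic to F minor: Fm, Gdim, Ab, Bbm, Cm, Db, Eb.
Reading the progression, the first chord not in that set is Ebm, so the modulation leaves F minor there.
The chord immediately before Ebm is Ab, which is diatonic to both keys: III in F minor and V in Db major.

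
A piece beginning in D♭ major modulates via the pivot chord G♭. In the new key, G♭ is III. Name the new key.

E♭ minor

The numeral III denotes a major triad on scale degree 3. With G♭ on degree 3, the tonic of the new key is E♭.
Degree 3 carries a major triad in natural-minor keys, so the destination is E♭ minor.
Check: the diatonic triads of E♭ minor (natural minor) are E♭m (i), Fdim (ii°), G♭ (III), A♭m (iv), B♭m (v), C♭ (VI), D♭ (VII) — G♭ is indeed III.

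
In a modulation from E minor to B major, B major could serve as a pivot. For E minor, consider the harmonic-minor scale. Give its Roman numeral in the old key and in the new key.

V in E minor; I in B major

The scale of E minor (harmonic minor) is E F♯ G A B C D♯; B is degree 5, and the triad built there (B-D♯-F♯) is major, so it is V.
The scale of B major is B C♯ D♯ E F♯ G♯ A♯; B is degree 1, and the triad built there (B-D♯-F♯) is major, so it is I.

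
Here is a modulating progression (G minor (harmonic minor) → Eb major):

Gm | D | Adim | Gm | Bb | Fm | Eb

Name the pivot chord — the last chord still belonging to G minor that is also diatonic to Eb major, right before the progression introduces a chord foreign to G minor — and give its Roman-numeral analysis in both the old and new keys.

Chords diatonic to G minor: Gm, Adim, Bbaug, Cm, D, Eb, F#dim.
Reading the progression, the first chord not in that set is Bb, so the modulation leaves G minor there.
The chord immediately before Bb is Gm, which is diatonic to both keys: i in G minor and iii in Eb major.

Gm — i in G minor, iii in Eb major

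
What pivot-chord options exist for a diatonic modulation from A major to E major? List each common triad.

Triads in A major: A (I), Bm (ii), C#m (iii), D (IV), E (V), F#m (vi), G#dim (vii°).
Triads in E major: E (I), F#m (ii), G#m (iii), A (IV), B (V), C#m (vi), D#dim (vii°).
Shared triads with their functions: A (I in A major, IV in E major); C#m (iii in A major, vi in E major); E (V in A major, I in E major); F#m (vi in A major, ii in E major).

A, C#m, E, F#m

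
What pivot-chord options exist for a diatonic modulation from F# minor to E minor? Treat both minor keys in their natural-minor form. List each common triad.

Triads in F# minor (natural minor): F#m (i), G#dim (ii°), A (III), Bm (iv), C#m (v), D (VI), E (VII).
Triads in E minor (natural minor): Em (i), F#dim (ii°), G (III), Am (iv), Bm (v), C (VI), D (VII).
Shared triads with their functions: Bm (iv in F# minor, v in E minor); D (VI in F# minor, VII in E minor).

Bm, D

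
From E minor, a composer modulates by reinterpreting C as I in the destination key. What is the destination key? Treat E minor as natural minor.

C major

The numeral I denotes a major triad on scale degree 1. With C on degree 1, the tonic of the new key is C.
Degree 1 carries a major triad in major keys, so the destination is C major.
Check: the diatonic triads of C major are C (I), Dm (ii), Em (iii), F (IV), G (V), Am (vi), Bdim (vii°) — C is indeed I.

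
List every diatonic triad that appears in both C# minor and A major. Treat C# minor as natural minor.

C#m, E, F#m, A

Triads in C# minor (natural minor): C# minor (i), D# diminished (ii°), E major (III), F# minor (iv), G# minor (v), A major (VI), B major (VII).
Triads in A major: A major (I), B minor (ii), C# minor (iii), D major (IV), E major (V), F# minor (vi), G# diminished (vii°).
Shared triads with their functions: C# minor (i in C# minor, iii in A major); E major (III in C# minor, V in A major); F# minor (iv in C# minor, vi in A major); A major (VI in C# minor, I in A major).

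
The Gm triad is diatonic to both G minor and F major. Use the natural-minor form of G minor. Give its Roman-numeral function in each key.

i in G minor; ii in F major

The scale of G minor (natural minor) is G A Bb C D Eb F; G is degree 1, and the triad built there (G-Bb-D) is minor, so it is i.
The scale of F major is F G A Bb C D E; G is degree 2, and the triad built there (G-Bb-D) is minor, so it is ii.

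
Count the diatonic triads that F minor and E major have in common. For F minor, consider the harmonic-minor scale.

Diatonic triads of F minor (harmonic minor): Fm (i), Gdim (ii°), Abaug (III+), Bbm (iv), C (V), Db (VI), Edim (vii°).
Diatonic triads of E major: E (I), F#m (ii), G#m (iii), A (IV), B (V), C#m (vi), D#dim (vii°).
No triad has the same root and quality in both keys.

0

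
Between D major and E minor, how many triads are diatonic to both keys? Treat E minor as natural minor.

4

Diatonic triads of D major: D (I), Em (ii), F#m (iii), G (IV), A (V), Bm (vi), C#dim (vii°).
Diatonic triads of E minor (natural minor): Em (i), F#dim (ii°), G (III), Am (iv), Bm (v), C (VI), D (VII).
Matching root and quality in both lists: D, Em, G, Bm.
That gives 4 common triads.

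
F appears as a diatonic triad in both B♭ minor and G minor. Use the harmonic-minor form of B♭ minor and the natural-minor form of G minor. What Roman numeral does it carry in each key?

V in B♭ minor; VII in G minor

The scale of B♭ minor (harmonic minor) is B♭ C D♭ E♭ F G♭ A; F is degree 5, and the triad built there (F-A-C) is major, so it is V.
The scale of G minor (natural minor) is G A B♭ C D E♭ F; F is degree 7, and the triad built there (F-A-C) is major, so it is VII.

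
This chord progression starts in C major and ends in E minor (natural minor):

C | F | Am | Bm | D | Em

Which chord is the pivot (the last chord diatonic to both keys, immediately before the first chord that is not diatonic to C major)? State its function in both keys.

Chords diatonic to C major: C, Dm, Em, F, G, Am, Bdim.
Reading the progression, the first chord not in that set is Bm, so the modulation leaves C major there.
The chord immediately before Bm is Am, which is diatonic to both keys: vi in C major and iv in E minor.

Am — vi in C major, iv in E minor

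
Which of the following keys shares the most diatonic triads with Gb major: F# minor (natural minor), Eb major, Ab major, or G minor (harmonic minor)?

Ab major

Triads of Gb major: Gb major (I), Ab minor (ii), Bb minor (iii), Cb major (IV), Db major (V), Eb minor (vi), F diminished (vii°).
F# minor (natural minor) shares 0: none.
Eb major shares 0: none.
Ab major shares 2: Bbm, Db.
G minor (harmonic minor) shares 0: none.
The most common triads (2) are shared with Ab major.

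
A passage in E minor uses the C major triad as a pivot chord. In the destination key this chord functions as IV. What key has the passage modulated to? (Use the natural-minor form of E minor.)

G major

The numeral IV denotes a major triad on scale degree 4. With C on degree 4, the tonic of the new key is G.
Degree 4 carries a major triad in major keys, so the destination is G major.
Check: the diatonic triads of G major are G (I), Am (ii), Bm (iii), C (IV), D (V), Em (vi), F#dim (vii°) — C major is indeed IV.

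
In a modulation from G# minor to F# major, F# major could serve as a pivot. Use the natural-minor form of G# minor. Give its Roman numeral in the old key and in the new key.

VII in G# minor; I in F# major

The scale of G# minor (natural minor) is G# A# B C# D# E F#; F# is degree 7, and the triad built there (F#-A#-C#) is major, so it is VII.
The scale of F# major is F# G# A# B C# D# E#; F# is degree 1, and the triad built there (F#-A#-C#) is major, so it is I.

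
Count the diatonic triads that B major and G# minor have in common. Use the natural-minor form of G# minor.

Diatonic triads of B major: B major (I), C# minor (ii), D# minor (iii), E major (IV), F# major (V), G# minor (vi), A# diminished (vii°).
Diatonic triads of G# minor (natural minor): G# minor (i), A# diminished (ii°), B major (III), C# minor (iv), D# minor (v), E major (VI), F# major (VII).
Matching root and quality in both lists: B major, C# minor, D# minor, E major, F# major, G# minor, A# diminished.
That gives 7 common triads.

7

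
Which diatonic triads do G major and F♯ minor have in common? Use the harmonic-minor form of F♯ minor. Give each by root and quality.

Bm, D

Triads in G major: G (I), Am (ii), Bm (iii), C (IV), D (V), Em (vi), F♯dim (vii°).
Triads in F♯ minor (harmonic minor): F♯m (i), G♯dim (ii°), Aaug (III+), Bm (iv), C♯ (V), D (VI), E♯dim (vii°).
Shared triads with their functions: Bm (iii in G major, iv in F♯ minor); D (V in G major, VI in F♯ minor).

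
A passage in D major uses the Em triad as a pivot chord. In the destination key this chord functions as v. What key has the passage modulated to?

A minor

The numeral v denotes a minor triad on scale degree 5. With E on degree 5, the tonic of the new key is A.
Degree 5 carries a minor triad in natural-minor keys, so the destination is A minor.
Check: the diatonic triads of A minor (natural minor) are Am (i), Bdim (ii°), C (III), Dm (iv), Em (v), F (VI), G (VII) — Em is indeed v.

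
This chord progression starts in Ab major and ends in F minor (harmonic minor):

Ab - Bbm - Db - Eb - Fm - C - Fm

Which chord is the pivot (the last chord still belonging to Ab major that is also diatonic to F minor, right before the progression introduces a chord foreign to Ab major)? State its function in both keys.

Chords diatonic to Ab major: Ab, Bbm, Cm, Db, Eb, Fm, Gdim.
Reading the progression, the first chord not in that set is C, so the modulation leaves Ab major there.
The chord immediately before C is Fm, which is diatonic to both keys: vi in Ab major and i in F minor.

Fm — vi in Ab major, i in F minor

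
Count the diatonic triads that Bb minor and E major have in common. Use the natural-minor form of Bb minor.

Diatonic triads of Bb minor (natural minor): Bbm (i), Cdim (ii°), Db (III), Ebm (iv), Fm (v), Gb (VI), Ab (VII).
Diatonic triads of E major: E (I), F#m (ii), G#m (iii), A (IV), B (V), C#m (vi), D#dim (vii°).
No triad has the same root and quality in both keys.

0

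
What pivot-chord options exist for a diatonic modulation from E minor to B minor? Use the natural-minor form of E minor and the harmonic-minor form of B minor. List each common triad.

Em, G, Bm

Triads in E minor (natural minor): Em (i), F#dim (ii°), G (III), Am (iv), Bm (v), C (VI), D (VII).
Triads in B minor (harmonic minor): Bm (i), C#dim (ii°), Daug (III+), Em (iv), F# (V), G (VI), A#dim (vii°).
Shared triads with their functions: Em (i in E minor, iv in B minor); G (III in E minor, VI in B minor); Bm (v in E minor, i in B minor).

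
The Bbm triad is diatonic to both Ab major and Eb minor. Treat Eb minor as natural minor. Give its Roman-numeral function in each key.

ii in Ab major; v in Eb minor

The scale of Ab major is Ab Bb C Db Eb F G; Bb is degree 2, and the triad built there (Bb-Db-F) is minor, so it is ii.
The scale of Eb minor (natural minor) is Eb F Gb Ab Bb Cb Db; Bb is degree 5, and the triad built there (Bb-Db-F) is minor, so it is v.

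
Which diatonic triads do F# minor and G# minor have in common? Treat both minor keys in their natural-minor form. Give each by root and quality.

C#m, E

Triads in F# minor (natural minor): F# minor (i), G# diminished (ii°), A major (III), B minor (iv), C# minor (v), D major (VI), E major (VII).
Triads in G# minor (natural minor): G# minor (i), A# diminished (ii°), B major (III), C# minor (iv), D# minor (v), E major (VI), F# major (VII).
Shared triads with their functions: C# minor (v in F# minor, iv in G# minor); E major (VII in F# minor, VI in G# minor).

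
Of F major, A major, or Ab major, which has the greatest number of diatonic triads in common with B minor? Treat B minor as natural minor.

Triads of B minor (natural minor): Bm (i), C#dim (ii°), D (III), Em (iv), F#m (v), G (VI), A (VII).
F major shares 0: none.
A major shares 4: Bm, D, F#m, A.
Ab major shares 0: none.
The most common triads (4) are shared with A major.

A major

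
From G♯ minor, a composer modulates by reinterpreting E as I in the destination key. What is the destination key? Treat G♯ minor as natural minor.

E major

The numeral I denotes a major triad on scale degree 1. With E on degree 1, the tonic of the new key is E.
Degree 1 carries a major triad in major keys, so the destination is E major.
Check: the diatonic triads of E major are E (I), F♯m (ii), G♯m (iii), A (IV), B (V), C♯m (vi), D♯dim (vii°) — E is indeed I.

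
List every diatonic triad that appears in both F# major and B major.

Triads in F# major: F# major (I), G# minor (ii), A# minor (iii), B major (IV), C# major (V), D# minor (vi), E# diminished (vii°).
Triads in B major: B major (I), C# minor (ii), D# minor (iii), E major (IV), F# major (V), G# minor (vi), A# diminished (vii°).
Shared triads with their functions: F# major (I in F# major, V in B major); G# minor (ii in F# major, vi in B major); B major (IV in F# major, I in B major); D# minor (vi in F# major, iii in B major).

F#, G#m, B, D#m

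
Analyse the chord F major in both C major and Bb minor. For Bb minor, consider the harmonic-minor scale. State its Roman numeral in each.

The scale of C major is C D E F G A B; F is degree 4, and the triad built there (F-A-C) is major, so it is IV.
The scale of Bb minor (harmonic minor) is Bb C Db Eb F Gb A; F is degree 5, and the triad built there (F-A-C) is major, so it is V.

IV in C major; V in Bb minor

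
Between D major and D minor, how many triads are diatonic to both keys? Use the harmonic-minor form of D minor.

Diatonic triads of D major: D (I), Em (ii), F#m (iii), G (IV), A (V), Bm (vi), C#dim (vii°).
Diatonic triads of D minor (harmonic minor): Dm (i), Edim (ii°), Faug (III+), Gm (iv), A (V), Bb (VI), C#dim (vii°).
Matching root and quality in both lists: A, C#dim.
That gives 2 common triads.

2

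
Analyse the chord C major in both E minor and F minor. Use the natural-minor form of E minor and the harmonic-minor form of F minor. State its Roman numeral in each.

The scale of E minor (natural minor) is E F# G A B C D; C is degree 6, and the triad built there (C-E-G) is major, so it is VI.
The scale of F minor (harmonic minor) is F G Ab Bb C Db E; C is degree 5, and the triad built there (C-E-G) is major, so it is V.

VI in E minor; V in F minor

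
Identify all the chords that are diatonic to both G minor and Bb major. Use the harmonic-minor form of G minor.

Gm, Adim, Cm, Eb

Triads in G minor (harmonic minor): G minor (i), A diminished (ii°), Bb augmented (III+), C minor (iv), D major (V), Eb major (VI), F# diminished (vii°).
Triads in Bb major: Bb major (I), C minor (ii), D minor (iii), Eb major (IV), F major (V), G minor (vi), A diminished (vii°).
Shared triads with their functions: G minor (i in G minor, vi in Bb major); A diminished (ii° in G minor, vii° in Bb major); C minor (iv in G minor, ii in Bb major); Eb major (VI in G minor, IV in Bb major).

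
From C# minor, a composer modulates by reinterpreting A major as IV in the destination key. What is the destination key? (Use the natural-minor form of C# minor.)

The numeral IV denotes a major triad on scale degree 4. With A on degree 4, the tonic of the new key is E.
Degree 4 carries a major triad in major keys, so the destination is E major.
Check: the diatonic triads of E major are E (I), F#m (ii), G#m (iii), A (IV), B (V), C#m (vi), D#dim (vii°) — A major is indeed IV.

E major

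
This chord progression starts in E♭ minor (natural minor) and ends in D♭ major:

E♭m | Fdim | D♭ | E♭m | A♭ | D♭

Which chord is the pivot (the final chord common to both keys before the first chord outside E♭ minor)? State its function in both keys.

E♭m — i in E♭ minor, ii in D♭ major

Chords diatonic to E♭ minor: E♭m, Fdim, G♭, A♭m, B♭m, C♭, D♭.
Reading the progression, the first chord not in that set is A♭, so the modulation leaves E♭ minor there.
The chord immediately before A♭ is E♭m, which is diatonic to both keys: i in E♭ minor and ii in D♭ major.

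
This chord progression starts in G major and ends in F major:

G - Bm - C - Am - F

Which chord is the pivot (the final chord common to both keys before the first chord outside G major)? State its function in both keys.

Chords diatonic to G major: G, Am, Bm, C, D, Em, F#dim.
Reading the progression, the first chord not in that set is F, so the modulation leaves G major there.
The chord immediately before F is Am, which is diatonic to both keys: ii in G major and iii in F major.

Am — ii in G major, iii in F major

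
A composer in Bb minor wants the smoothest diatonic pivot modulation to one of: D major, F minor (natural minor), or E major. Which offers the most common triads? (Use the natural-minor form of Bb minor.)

Triads of Bb minor (natural minor): Bbm (i), Cdim (ii°), Db (III), Ebm (iv), Fm (v), Gb (VI), Ab (VII).
D major shares 0: none.
F minor (natural minor) shares 4: Bbm, Db, Fm, Ab.
E major shares 0: none.
The most common triads (4) are shared with F minor.

F minor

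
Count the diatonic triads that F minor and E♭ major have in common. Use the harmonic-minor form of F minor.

Diatonic triads of F minor (harmonic minor): F minor (i), G diminished (ii°), A♭ augmented (III+), B♭ minor (iv), C major (V), D♭ major (VI), E diminished (vii°).
Diatonic triads of E♭ major: E♭ major (I), F minor (ii), G minor (iii), A♭ major (IV), B♭ major (V), C minor (vi), D diminished (vii°).
Matching root and quality in both lists: F minor.
That gives 1 common triad.

1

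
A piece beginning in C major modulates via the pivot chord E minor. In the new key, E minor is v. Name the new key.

A minor

The numeral v denotes a minor triad on scale degree 5. With E on degree 5, the tonic of the new key is A.
Degree 5 carries a minor triad in natural-minor keys, so the destination is A minor.
Check: the diatonic triads of A minor (natural minor) are Am (i), Bdim (ii°), C (III), Dm (iv), Em (v), F (VI), G (VII) — E minor is indeed v.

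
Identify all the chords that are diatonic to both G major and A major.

Triads in G major: G major (I), A minor (ii), B minor (iii), C major (IV), D major (V), E minor (vi), F# diminished (vii°).
Triads in A major: A major (I), B minor (ii), C# minor (iii), D major (IV), E major (V), F# minor (vi), G# diminished (vii°).
Shared triads with their functions: B minor (iii in G major, ii in A major); D major (V in G major, IV in A major).

Bm, D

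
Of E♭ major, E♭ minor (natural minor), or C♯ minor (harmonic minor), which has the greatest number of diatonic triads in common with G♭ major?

Triads of G♭ major: G♭ major (I), A♭ minor (ii), B♭ minor (iii), C♭ major (IV), D♭ major (V), E♭ minor (vi), F diminished (vii°).
E♭ major shares 0: none.
E♭ minor (natural minor) shares 7: G♭, A♭m, B♭m, C♭, D♭, E♭m, Fdim.
C♯ minor (harmonic minor) shares 0: none.
The most common triads (7) are shared with E♭ minor.

E♭ minor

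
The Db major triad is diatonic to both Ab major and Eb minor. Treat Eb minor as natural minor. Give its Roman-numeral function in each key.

IV in Ab major; VII in Eb minor

The scale of Ab major is Ab Bb C Db Eb F G; Db is degree 4, and the triad built there (Db-F-Ab) is major, so it is IV.
The scale of Eb minor (natural minor) is Eb F Gb Ab Bb Cb Db; Db is degree 7, and the triad built there (Db-F-Ab) is major, so it is VII.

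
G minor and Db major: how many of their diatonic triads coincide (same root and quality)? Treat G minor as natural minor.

Diatonic triads of G minor (natural minor): Gm (i), Adim (ii°), Bb (III), Cm (iv), Dm (v), Eb (VI), F (VII).
Diatonic triads of Db major: Db (I), Ebm (ii), Fm (iii), Gb (IV), Ab (V), Bbm (vi), Cdim (vii°).
No triad has the same root and quality in both keys.

0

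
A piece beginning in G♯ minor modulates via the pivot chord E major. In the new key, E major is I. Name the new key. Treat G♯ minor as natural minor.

E major

The numeral I denotes a major triad on scale degree 1. With E on degree 1, the tonic of the new key is E.
Degree 1 carries a major triad in major keys, so the destination is E major.
Check: the diatonic triads of E major are E (I), F♯m (ii), G♯m (iii), A (IV), B (V), C♯m (vi), D♯dim (vii°) — E major is indeed I.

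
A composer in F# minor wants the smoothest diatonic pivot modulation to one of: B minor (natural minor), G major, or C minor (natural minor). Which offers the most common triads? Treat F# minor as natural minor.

B minor

Triads of F# minor (natural minor): F# minor (i), G# diminished (ii°), A major (III), B minor (iv), C# minor (v), D major (VI), E major (VII).
B minor (natural minor) shares 4: F#m, A, Bm, D.
G major shares 2: Bm, D.
C minor (natural minor) shares 0: none.
The most common triads (4) are shared with B minor.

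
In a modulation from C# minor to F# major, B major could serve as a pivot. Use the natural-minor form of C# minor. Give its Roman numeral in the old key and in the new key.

VII in C# minor; IV in F# major

The scale of C# minor (natural minor) is C# D# E F# G# A B; B is degree 7, and the triad built there (B-D#-F#) is major, so it is VII.
The scale of F# major is F# G# A# B C# D# E#; B is degree 4, and the triad built there (B-D#-F#) is major, so it is IV.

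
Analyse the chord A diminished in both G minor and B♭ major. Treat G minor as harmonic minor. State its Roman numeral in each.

ii° in G minor; vii° in B♭ major

The scale of G minor (harmonic minor) is G A B♭ C D E♭ F♯; A is degree 2, and the triad built there (A-C-E♭) is diminished, so it is ii°.
The scale of B♭ major is B♭ C D E♭ F G A; A is degree 7, and the triad built there (A-C-E♭) is diminished, so it is vii°.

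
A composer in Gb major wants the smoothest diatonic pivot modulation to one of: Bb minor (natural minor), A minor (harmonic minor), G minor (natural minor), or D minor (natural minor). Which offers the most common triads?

Triads of Gb major: Gb (I), Abm (ii), Bbm (iii), Cb (IV), Db (V), Ebm (vi), Fdim (vii°).
Bb minor (natural minor) shares 4: Gb, Bbm, Db, Ebm.
A minor (harmonic minor) shares 0: none.
G minor (natural minor) shares 0: none.
D minor (natural minor) shares 0: none.
The most common triads (4) are shared with Bb minor.

Bb minor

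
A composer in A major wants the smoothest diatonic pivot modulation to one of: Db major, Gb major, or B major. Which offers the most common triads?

B major

Triads of A major: A (I), Bm (ii), C#m (iii), D (IV), E (V), F#m (vi), G#dim (vii°).
Db major shares 0: none.
Gb major shares 0: none.
B major shares 2: C#m, E.
The most common triads (2) are shared with B major.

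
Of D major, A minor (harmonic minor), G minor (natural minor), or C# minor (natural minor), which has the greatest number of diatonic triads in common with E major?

C# minor

Triads of E major: E major (I), F# minor (ii), G# minor (iii), A major (IV), B major (V), C# minor (vi), D# diminished (vii°).
D major shares 2: F#m, A.
A minor (harmonic minor) shares 1: E.
G minor (natural minor) shares 0: none.
C# minor (natural minor) shares 7: E, F#m, G#m, A, B, C#m, D#dim.
The most common triads (7) are shared with C# minor.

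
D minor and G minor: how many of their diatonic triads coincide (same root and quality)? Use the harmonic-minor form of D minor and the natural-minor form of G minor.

Diatonic triads of D minor (harmonic minor): Dm (i), Edim (ii°), Faug (III+), Gm (iv), A (V), B♭ (VI), C♯dim (vii°).
Diatonic triads of G minor (natural minor): Gm (i), Adim (ii°), B♭ (III), Cm (iv), Dm (v), E♭ (VI), F (VII).
Matching root and quality in both lists: Dm, Gm, B♭.
That gives 3 common triads.

3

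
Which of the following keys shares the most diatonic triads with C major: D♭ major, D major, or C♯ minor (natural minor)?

D major

Triads of C major: C (I), Dm (ii), Em (iii), F (IV), G (V), Am (vi), Bdim (vii°).
D♭ major shares 0: none.
D major shares 2: Em, G.
C♯ minor (natural minor) shares 0: none.
The most common triads (2) are shared with D major.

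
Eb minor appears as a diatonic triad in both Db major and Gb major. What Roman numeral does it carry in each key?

ii in Db major; vi in Gb major

The scale of Db major is Db Eb F Gb Ab Bb C; Eb is degree 2, and the triad built there (Eb-Gb-Bb) is minor, so it is ii.
The scale of Gb major is Gb Ab Bb Cb Db Eb F; Eb is degree 6, and the triad built there (Eb-Gb-Bb) is minor, so it is vi.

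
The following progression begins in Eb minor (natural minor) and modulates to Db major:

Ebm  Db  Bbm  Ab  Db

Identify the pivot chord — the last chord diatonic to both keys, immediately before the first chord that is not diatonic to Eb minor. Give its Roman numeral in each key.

Chords diatonic to Eb minor: Ebm, Fdim, Gb, Abm, Bbm, Cb, Db.
Reading the progression, the first chord not in that set is Ab, so the modulation leaves Eb minor there.
The chord immediately before Ab is Bbm, which is diatonic to both keys: v in Eb minor and vi in Db major.

Bbm — v in Eb minor, vi in Db major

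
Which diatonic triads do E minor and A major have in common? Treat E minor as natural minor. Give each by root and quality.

Bm, D

Triads in E minor (natural minor): E minor (i), F# diminished (ii°), G major (III), A minor (iv), B minor (v), C major (VI), D major (VII).
Triads in A major: A major (I), B minor (ii), C# minor (iii), D major (IV), E major (V), F# minor (vi), G# diminished (vii°).
Shared triads with their functions: B minor (v in E minor, ii in A major); D major (VII in E minor, IV in A major).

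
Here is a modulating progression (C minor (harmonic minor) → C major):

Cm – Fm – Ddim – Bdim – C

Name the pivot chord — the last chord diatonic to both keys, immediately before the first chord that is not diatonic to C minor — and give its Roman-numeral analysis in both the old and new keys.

Bdim — vii° in C minor, vii° in C major

Chords diatonic to C minor: Cm, Ddim, Ebaug, Fm, G, Ab, Bdim.
Reading the progression, the first chord not in that set is C, so the modulation leaves C minor there.
The chord immediately before C is Bdim, which is diatonic to both keys: vii° in C minor and vii° in C major.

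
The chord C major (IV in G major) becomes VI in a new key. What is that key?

E minor

The numeral VI denotes a major triad on scale degree 6. With C on degree 6, the tonic of the new key is E.
Degree 6 carries a major triad in minor keys, so the destination is E minor.
Check: the diatonic triads of E minor (natural minor) are Em (i), F#dim (ii°), G (III), Am (iv), Bm (v), C (VI), D (VII) — C major is indeed VI.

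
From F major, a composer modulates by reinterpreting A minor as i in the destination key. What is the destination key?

The numeral i denotes a minor triad on scale degree 1. With A on degree 1, the tonic of the new key is A.
Degree 1 carries a minor triad in minor keys, so the destination is A minor.
Check: the diatonic triads of A minor (natural minor) are Am (i), Bdim (ii°), C (III), Dm (iv), Em (v), F (VI), G (VII) — A minor is indeed i.

A minor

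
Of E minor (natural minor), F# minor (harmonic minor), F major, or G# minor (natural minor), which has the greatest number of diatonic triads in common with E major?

G# minor

Triads of E major: E (I), F#m (ii), G#m (iii), A (IV), B (V), C#m (vi), D#dim (vii°).
E minor (natural minor) shares 0: none.
F# minor (harmonic minor) shares 1: F#m.
F major shares 0: none.
G# minor (natural minor) shares 4: E, G#m, B, C#m.
The most common triads (4) are shared with G# minor.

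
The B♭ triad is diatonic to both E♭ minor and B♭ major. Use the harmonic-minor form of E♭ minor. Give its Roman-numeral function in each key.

V in E♭ minor; I in B♭ major

The scale of E♭ minor (harmonic minor) is E♭ F G♭ A♭ B♭ C♭ D; B♭ is degree 5, and the triad built there (B♭-D-F) is major, so it is V.
The scale of B♭ major is B♭ C D E♭ F G A; B♭ is degree 1, and the triad built there (B♭-D-F) is major, so it is I.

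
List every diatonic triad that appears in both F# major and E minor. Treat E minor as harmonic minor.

B

Triads in F# major: F# major (I), G# minor (ii), A# minor (iii), B major (IV), C# major (V), D# minor (vi), E# diminished (vii°).
Triads in E minor (harmonic minor): E minor (i), F# diminished (ii°), G augmented (III+), A minor (iv), B major (V), C major (VI), D# diminished (vii°).
Shared triads with their functions: B major (IV in F# major, V in E minor).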